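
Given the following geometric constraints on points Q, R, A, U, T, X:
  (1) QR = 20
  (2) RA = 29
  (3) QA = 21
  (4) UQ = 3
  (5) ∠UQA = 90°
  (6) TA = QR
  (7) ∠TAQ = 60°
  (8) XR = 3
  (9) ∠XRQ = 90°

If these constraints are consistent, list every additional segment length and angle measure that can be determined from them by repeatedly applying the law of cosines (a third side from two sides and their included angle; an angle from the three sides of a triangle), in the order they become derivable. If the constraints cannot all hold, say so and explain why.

The constraints are consistent. Derivable facts, in order:
After 1 step:
- AU = 15·√2
- QT ≈ 20.52
- QX ≈ 20.22
- ∠AQR = 90°
- ∠ARQ = 46.4°
- ∠QAR = 43.6°
After 2 steps:
- ∠AQT = 57.58°
- ∠ATQ = 62.42°
- ∠AUQ = 81.87°
- ∠QAU = 8.13°
- ∠QXR = 81.47°
- ∠RQX = 8.53°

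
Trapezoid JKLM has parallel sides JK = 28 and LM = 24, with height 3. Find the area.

Area of a trapezoid = (base1 + base2) * height / 2
Area = (28 + 24) * 3 / 2
Area = 52 * 3 / 2
Area = 156 / 2
Area = 78

78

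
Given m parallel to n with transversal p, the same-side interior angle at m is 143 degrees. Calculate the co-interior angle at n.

Co-interior angles sum to 180: 180 - 143 = 37 degrees.

37 degrees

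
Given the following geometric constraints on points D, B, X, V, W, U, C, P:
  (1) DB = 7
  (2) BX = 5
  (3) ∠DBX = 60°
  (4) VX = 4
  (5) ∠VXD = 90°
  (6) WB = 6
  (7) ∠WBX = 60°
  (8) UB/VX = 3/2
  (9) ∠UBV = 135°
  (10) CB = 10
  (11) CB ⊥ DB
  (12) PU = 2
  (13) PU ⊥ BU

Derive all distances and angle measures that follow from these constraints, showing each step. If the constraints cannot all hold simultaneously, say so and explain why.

The constraints are consistent.

From the given relations:
  UB = 3/2·VX = 3/2·4 = 6

Step 1: From DB = 7, BX = 5, and ∠DBX = 60°, by the law of cosines:
  DX² = DB² + BX² - 2·DB·BX·cos(60°) = 49 + 25 - 35 = 39
  DX = √39

Step 2: From DB = 7, BC = 10, and ∠DBC = 90°, by the law of cosines:
  DC² = DB² + BC² - 2·DB·BC·cos(90°) = 49 + 100 - 0 = 149
  DC = √149

Step 3: From BU = 6, UP = 2, and ∠BUP = 90°, by the law of cosines:
  BP² = BU² + UP² - 2·BU·UP·cos(90°) = 36 + 4 - 0 = 40
  BP = 2·√10

Step 4: From XB = 5, BW = 6, and ∠XBW = 60°, by the law of cosines:
  XW² = XB² + BW² - 2·XB·BW·cos(60°) = 25 + 36 - 30 = 31
  XW = √31

Step 5: From DX = √39, XV = 4, and ∠DXV = 90°, by the law of cosines:
  DV² = DX² + XV² - 2·DX·XV·cos(90°) = 39 + 16 - 0 = 55
  DV = √55

Step 6: From DB = 7, DC = √149, BC = 10, by the inverse law of cosines:
  cos(∠BDC) = (DB² + DC² - BC²) / (2·DB·DC)
  ∠BDC = 55.01°

Step 7: From DB = 7, DX = √39, BX = 5, by the inverse law of cosines:
  cos(∠BDX) = (DB² + DX² - BX²) / (2·DB·DX)
  ∠BDX = 43.9°

Step 8: From BP = 2·√10, BU = 6, PU = 2, by the inverse law of cosines:
  cos(∠PBU) = (BP² + BU² - PU²) / (2·BP·BU)
  ∠PBU = 18.43°

Step 9: From XB = 5, XD = √39, BD = 7, by the inverse law of cosines:
  cos(∠BXD) = (XB² + XD² - BD²) / (2·XB·XD)
  ∠BXD = 76.1°

Step 10: From XB = 5, XW = √31, BW = 6, by the inverse law of cosines:
  cos(∠BXW) = (XB² + XW² - BW²) / (2·XB·XW)
  ∠BXW = 68.95°

Step 11: From WB = 6, WX = √31, BX = 5, by the inverse law of cosines:
  cos(∠BWX) = (WB² + WX² - BX²) / (2·WB·WX)
  ∠BWX = 51.05°

Step 12: From CB = 10, CD = √149, BD = 7, by the inverse law of cosines:
  cos(∠BCD) = (CB² + CD² - BD²) / (2·CB·CD)
  ∠BCD = 34.99°

Step 13: From PB = 2·√10, PU = 2, BU = 6, by the inverse law of cosines:
  cos(∠BPU) = (PB² + PU² - BU²) / (2·PB·PU)
  ∠BPU = 71.57°

Step 14: From DV = √55, DX = √39, VX = 4, by the inverse law of cosines:
  cos(∠VDX) = (DV² + DX² - VX²) / (2·DV·DX)
  ∠VDX = 32.64°

Step 15: From VD = √55, VX = 4, DX = √39, by the inverse law of cosines:
  cos(∠DVX) = (VD² + VX² - DX²) / (2·VD·VX)
  ∠DVX = 57.36°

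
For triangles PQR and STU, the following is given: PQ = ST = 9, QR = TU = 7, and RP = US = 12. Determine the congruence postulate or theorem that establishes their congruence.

The given information provides:
PQ = ST = 9, QR = TU = 7, and RP = US = 12
This matches the SSS congruence theorem.
All three pairs of corresponding sides are equal (Side-Side-Side).

SSS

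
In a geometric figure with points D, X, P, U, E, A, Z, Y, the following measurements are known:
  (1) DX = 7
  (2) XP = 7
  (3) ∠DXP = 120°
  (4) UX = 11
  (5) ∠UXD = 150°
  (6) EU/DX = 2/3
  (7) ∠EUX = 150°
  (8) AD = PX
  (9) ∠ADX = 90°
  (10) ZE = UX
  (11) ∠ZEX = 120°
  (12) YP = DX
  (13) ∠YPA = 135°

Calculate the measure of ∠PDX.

Step 1: By the law of cosines on triangle DXP: DP² = 7² + 7² − 2·7·7·cos(120°) = 147, so DP = 7·√3.
Step 2: By the inverse law of cosines on triangle PDX: cos(∠PDX) = ((7·√3)² + 7² − 7²) / (2·7·√3·7) = 147/169.74 = 0.866, so ∠PDX = 30°.

Therefore, the measure of angle ∠PDX = 30°.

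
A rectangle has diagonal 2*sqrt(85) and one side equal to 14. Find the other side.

Using the Pythagorean theorem: d^2 = a^2 + b^2
b^2 = d^2 - a^2
b^2 = 340 - 196
b^2 = 144
b = sqrt(144) = 12

12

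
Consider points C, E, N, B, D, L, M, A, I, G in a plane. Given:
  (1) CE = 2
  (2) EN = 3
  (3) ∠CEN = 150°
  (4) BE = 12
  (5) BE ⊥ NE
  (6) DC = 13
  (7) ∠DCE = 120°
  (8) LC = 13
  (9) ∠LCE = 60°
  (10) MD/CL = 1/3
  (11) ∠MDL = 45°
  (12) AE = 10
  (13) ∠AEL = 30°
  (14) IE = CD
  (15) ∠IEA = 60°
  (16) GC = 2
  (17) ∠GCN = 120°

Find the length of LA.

Step 1: By the law of cosines on triangle LCE: LE² = 13² + 2² − 2·13·2·cos(60°) = 147, so LE = 7·√3.
Step 2: By the law of cosines on triangle LEA: LA² = (7·√3)² + 10² − 2·7·√3·10·cos(30°) = 37, so LA = √37.

Therefore, the length of LA = √37.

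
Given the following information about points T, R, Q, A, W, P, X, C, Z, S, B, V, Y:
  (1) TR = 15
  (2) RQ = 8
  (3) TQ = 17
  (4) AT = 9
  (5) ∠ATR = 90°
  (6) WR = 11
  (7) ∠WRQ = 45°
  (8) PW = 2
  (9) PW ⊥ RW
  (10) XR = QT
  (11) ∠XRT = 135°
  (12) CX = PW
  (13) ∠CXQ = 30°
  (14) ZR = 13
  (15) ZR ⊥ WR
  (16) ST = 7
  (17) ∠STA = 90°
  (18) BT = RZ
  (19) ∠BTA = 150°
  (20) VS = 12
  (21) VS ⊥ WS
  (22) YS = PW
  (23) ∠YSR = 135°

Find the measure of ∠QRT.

Step 1: By the inverse law of cosines on triangle QRT: cos(∠QRT) = (8² + 15² − 17²) / (2·8·15) = 0/240 = 0, so ∠QRT = 90°.

Therefore, the measure of angle ∠QRT = 90°.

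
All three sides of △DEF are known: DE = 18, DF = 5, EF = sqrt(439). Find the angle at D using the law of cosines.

When all three sides of a triangle are known, the law of cosines can be rearranged to find any angle.
cos(C) = (a² + b² - c²) / (2ab) gives cos(D) = -1/2.
Taking the inverse cosine: D = 120°.

120°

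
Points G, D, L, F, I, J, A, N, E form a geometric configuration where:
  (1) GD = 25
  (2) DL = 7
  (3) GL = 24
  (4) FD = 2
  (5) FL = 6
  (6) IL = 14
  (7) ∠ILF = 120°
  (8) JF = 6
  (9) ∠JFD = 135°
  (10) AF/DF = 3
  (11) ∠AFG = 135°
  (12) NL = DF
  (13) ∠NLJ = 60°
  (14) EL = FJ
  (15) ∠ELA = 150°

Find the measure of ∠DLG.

Step 1: By the inverse law of cosines on triangle DLG: cos(∠DLG) = (7² + 24² − 25²) / (2·7·24) = 0/336 = 0, so ∠DLG = 90°.

Therefore, the measure of angle ∠DLG = 90°.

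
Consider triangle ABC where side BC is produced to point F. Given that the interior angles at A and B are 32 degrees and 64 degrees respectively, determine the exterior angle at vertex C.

By the exterior angle theorem, an exterior angle of a triangle equals the sum of the two remote interior angles.
Exterior angle = angle A + angle B
Exterior angle = 32 + 64 = 96 degrees

96 degrees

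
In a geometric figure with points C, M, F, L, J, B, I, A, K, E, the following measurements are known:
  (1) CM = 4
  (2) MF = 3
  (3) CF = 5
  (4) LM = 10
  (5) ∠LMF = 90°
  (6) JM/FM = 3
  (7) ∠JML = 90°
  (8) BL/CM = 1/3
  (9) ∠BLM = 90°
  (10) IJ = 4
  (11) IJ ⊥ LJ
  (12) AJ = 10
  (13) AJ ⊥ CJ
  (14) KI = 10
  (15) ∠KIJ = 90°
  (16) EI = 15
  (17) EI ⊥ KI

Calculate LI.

From the given relations: JM = 3·FM = 3·3 = 9.
Step 1: By the law of cosines on triangle LMJ: LJ² = 10² + 9² − 2·10·9·cos(90°) = 181, so LJ = √181.
Step 2: By the law of cosines on triangle LJI: LI² = √181² + 4² − 2·√181·4·cos(90°) = 197, so LI = √197.

Therefore, the length of LI = √197.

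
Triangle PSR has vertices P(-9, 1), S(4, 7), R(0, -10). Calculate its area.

The Shoelace formula computes the area from vertex coordinates by summing cross products.
For vertices (-9,1), (4,7), (0,-10):
Signed sum = -9*7 - 4*1 + 4*-10 - 0*7 + 0*1 - -9*-10
= -67 + -40 + -90 = -197
Area = (1/2)|-197| = 197/2.

197/2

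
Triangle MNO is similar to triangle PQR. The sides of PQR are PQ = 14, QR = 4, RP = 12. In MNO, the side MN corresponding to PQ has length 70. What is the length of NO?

Similar triangles have proportional sides. Setting up the proportion:
MN / PQ = NO / QR
70 / 14 = NO / 4
NO = 4 * 70 / 14 = 20.

20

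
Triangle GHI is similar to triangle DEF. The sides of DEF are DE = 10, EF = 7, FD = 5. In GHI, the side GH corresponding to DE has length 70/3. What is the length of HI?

Similar triangles have proportional sides. Setting up the proportion:
GH / DE = HI / EF
70/3 / 10 = HI / 7
HI = 7 * 70/3 / 10 = 49/3.

49/3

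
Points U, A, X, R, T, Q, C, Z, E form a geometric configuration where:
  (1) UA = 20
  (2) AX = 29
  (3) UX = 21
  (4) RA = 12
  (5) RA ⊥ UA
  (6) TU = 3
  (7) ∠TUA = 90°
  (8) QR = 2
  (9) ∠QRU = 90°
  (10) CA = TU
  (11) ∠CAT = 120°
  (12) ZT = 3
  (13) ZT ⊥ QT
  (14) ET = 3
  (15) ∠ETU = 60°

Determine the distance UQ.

Step 1: By the law of cosines on triangle UAR: UR² = 20² + 12² − 2·20·12·cos(90°) = 544, so UR = 4·√34.
Step 2: By the law of cosines on triangle URQ: UQ² = (4·√34)² + 2² − 2·4·√34·2·cos(90°) = 548, so UQ = 2·√137.

Therefore, the length of UQ = 2·√137.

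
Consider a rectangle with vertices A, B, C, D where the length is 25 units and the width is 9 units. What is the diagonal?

d = sqrt(25^2 + 9^2) = sqrt(706)

sqrt(706)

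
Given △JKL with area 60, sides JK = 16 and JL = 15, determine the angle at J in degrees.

Area = (1/2) * a * b * sin(C)
sin(C) = 2 * Area / (a * b)
sin(C) = 2 * 60 / (16 * 15)
sin(C) = 1/2
C = arcsin(1/2) = 30°
Since sin(180° - C) = sin(C), the obtuse angle 150° gives the same area, so C = 30° or C = 150°.

30° or 150°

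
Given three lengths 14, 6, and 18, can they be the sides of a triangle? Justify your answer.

Sort the sides: 6, 14, 18.
It suffices to check that the sum of the two smallest exceeds the largest:
6 + 14 = 20 > 18. ✓
Yes, a valid triangle can be formed.

Yes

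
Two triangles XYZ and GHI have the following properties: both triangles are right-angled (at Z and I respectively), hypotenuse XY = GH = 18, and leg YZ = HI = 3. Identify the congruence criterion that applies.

The given information provides:
both triangles are right-angled (at Z and I respectively), hypotenuse XY = GH = 18, and leg YZ = HI = 3
This matches the HL congruence theorem.
The hypotenuse and one leg of two right triangles are equal (Hypotenuse-Leg).

HL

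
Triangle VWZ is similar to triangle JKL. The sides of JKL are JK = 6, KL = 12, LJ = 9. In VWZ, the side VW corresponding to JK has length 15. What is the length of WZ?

Similar triangles have proportional sides. Setting up the proportion:
VW / JK = WZ / KL
15 / 6 = WZ / 12
WZ = 12 * 15 / 6 = 30.

30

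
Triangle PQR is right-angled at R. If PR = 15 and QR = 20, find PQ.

By the Pythagorean theorem: PQ^2 = PR^2 + QR^2
PQ^2 = 15^2 + 20^2 = 225 + 400 = 625
PQ = sqrt(625) = 25

25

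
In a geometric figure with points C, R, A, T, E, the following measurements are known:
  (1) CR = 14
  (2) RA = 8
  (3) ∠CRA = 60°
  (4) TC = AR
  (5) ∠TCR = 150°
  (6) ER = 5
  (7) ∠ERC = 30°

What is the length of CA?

Step 1: By the law of cosines on triangle CRA: CA² = 14² + 8² − 2·14·8·cos(60°) = 148, so CA = 2·√37.

Therefore, the length of CA = 2·√37.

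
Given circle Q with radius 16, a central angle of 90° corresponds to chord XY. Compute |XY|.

Chord = 2(16) sin(45°) = 16*sqrt(2)

16*sqrt(2)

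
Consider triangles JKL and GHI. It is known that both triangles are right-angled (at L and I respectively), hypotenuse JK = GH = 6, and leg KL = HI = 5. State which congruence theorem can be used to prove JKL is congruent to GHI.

Consider the given information: both triangles are right-angled (at L and I respectively), hypotenuse JK = GH = 6, and leg KL = HI = 5
This is not SAS or ASA: SAS requires two sides and the included angle between them. ASA requires two angles and the side between them.
The correct criterion is HL. The hypotenuse and one leg of two right triangles are equal (Hypotenuse-Leg).

HL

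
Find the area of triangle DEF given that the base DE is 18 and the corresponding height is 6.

A triangle's area is half the area of a rectangle with the same base and height.
Area = (1/2) * 18 * 6 = 54.

54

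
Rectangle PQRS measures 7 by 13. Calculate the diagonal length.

Using the Pythagorean theorem:
d² = 7² + 13² = 49 + 169 = 218
d = sqrt(218)

sqrt(218)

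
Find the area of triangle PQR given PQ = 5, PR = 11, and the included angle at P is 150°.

When two sides and the included angle are known, the area formula is (1/2)ab sin(C).
The height from one side to the opposite vertex is 11 sin(150°) = 11/2.
Area = (1/2) * 5 * 11/2 = 55/4.

55/4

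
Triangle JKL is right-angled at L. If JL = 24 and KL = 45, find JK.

In a right triangle, the square of the hypotenuse equals the sum of the squares of the two legs.
The legs are 24 and 45, so the hypotenuse = sqrt(576 + 2025) = sqrt(2601) = 51.

51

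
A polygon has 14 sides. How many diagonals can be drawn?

The number of diagonals in an n-gon is n(n - 3)/2.
For n = 14: 14(14 - 3)/2 = 14 × 11 / 2 = 77.

77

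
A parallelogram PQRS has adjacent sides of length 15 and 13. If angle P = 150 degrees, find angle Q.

Consecutive angles are supplementary: angle Q = 180 - 150 = 30 degrees.

30 degrees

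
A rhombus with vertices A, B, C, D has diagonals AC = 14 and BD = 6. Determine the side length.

Half-diagonals are 7 and 3. side = sqrt(7^2 + 3^2) = sqrt(58)

sqrt(58)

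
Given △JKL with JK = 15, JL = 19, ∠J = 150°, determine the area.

When two sides and the included angle are known, the area formula is (1/2)ab sin(C).
The height from one side to the opposite vertex is 19 sin(150°) = 19/2.
Area = (1/2) * 15 * 19/2 = 285/4.

285/4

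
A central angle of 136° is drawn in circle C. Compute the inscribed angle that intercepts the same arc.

By the inscribed angle theorem, the inscribed angle is half the central angle.
Inscribed angle = 136° / 2 = 68°

68°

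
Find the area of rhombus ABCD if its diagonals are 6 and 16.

Area of a rhombus = (d1 * d2) / 2
Area = (6 * 16) / 2
Area = 96 / 2
Area = 48

48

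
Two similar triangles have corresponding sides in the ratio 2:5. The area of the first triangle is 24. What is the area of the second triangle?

Area ratio = (2/5)^2 = 4/25. Area of the second triangle = 24 * 25/4 = 150.

150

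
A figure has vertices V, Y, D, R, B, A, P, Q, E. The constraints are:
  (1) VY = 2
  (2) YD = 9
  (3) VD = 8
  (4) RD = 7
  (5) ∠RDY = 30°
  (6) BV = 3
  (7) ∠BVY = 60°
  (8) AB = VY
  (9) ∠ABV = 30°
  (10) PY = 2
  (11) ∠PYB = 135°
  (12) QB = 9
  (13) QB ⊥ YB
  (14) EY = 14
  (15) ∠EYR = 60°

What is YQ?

Step 1: By the law of cosines on triangle BVY: BY² = 3² + 2² − 2·3·2·cos(60°) = 7, so BY = √7.
Step 2: By the law of cosines on triangle YBQ: YQ² = √7² + 9² − 2·√7·9·cos(90°) = 88, so YQ = 2·√22.

Therefore, the length of YQ = 2·√22.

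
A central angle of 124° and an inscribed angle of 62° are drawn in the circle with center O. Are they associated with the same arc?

By the inscribed angle theorem, if both angles subtend the same arc, the inscribed angle must be half the central angle.
Half of 124° = 62°, which equals the given inscribed angle of 62°.
Therefore, yes, they correspond to the same arc.

Yes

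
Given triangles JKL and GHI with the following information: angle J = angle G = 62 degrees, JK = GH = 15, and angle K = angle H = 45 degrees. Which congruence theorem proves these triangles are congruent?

The given information matches ASA: Two pairs of corresponding angles and the included side are equal (Angle-Side-Angle).

ASA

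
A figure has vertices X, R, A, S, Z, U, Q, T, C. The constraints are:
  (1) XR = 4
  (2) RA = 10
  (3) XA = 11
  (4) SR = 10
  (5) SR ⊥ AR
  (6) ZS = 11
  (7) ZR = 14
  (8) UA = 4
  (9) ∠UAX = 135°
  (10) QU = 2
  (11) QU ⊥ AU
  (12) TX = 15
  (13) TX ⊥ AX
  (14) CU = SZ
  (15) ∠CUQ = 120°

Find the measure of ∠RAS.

Step 1: By the law of cosines on triangle ARS: AS² = 10² + 10² − 2·10·10·cos(90°) = 200, so AS = 10·√2.
Step 2: By the inverse law of cosines on triangle RAS: cos(∠RAS) = (10² + (10·√2)² − 10²) / (2·10·10·√2) = 200/282.84 = 0.7071, so ∠RAS = 45°.

Therefore, the measure of angle ∠RAS = 45°.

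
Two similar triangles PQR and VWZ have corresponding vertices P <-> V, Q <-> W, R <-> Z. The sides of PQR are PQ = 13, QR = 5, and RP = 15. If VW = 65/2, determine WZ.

k = 65/2/13 = 5/2. WZ = 5/2 * 5 = 25/2.

25/2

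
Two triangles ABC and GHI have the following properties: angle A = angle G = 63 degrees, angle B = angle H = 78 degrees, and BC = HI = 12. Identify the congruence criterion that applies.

Consider the given information: angle A = angle G = 63 degrees, angle B = angle H = 78 degrees, and BC = HI = 12
This is not SAS or ASA: SAS requires two sides and the included angle between them. ASA requires two angles and the side between them.
The correct criterion is AAS. Two pairs of corresponding angles and a non-included side are equal (Angle-Angle-Side).

AAS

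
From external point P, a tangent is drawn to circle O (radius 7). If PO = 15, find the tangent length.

tangent = √(d² - r²) = √(15² - 7²) = √(225 - 49) = √176 = 4*sqrt(11)

4*sqrt(11)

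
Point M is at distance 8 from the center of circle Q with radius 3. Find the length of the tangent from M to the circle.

tangent = √(d² - r²) = √(8² - 3²) = √(64 - 9) = √55 = sqrt(55)

sqrt(55)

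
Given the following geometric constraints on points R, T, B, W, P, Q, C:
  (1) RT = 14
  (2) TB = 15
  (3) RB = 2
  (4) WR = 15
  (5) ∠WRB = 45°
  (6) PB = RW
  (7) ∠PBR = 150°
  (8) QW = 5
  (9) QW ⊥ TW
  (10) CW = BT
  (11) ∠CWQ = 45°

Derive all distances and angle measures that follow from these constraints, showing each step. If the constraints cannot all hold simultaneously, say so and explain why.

The constraints are consistent.

From the given relations:
  PB = RW = 15
  CW = BT = 15

Step 1: From RB = 2, BP = 15, and ∠RBP = 150°, by the law of cosines:
  RP² = RB² + BP² - 2·RB·BP·cos(150°) = 4 + 225 + 51.96 = 281
  RP ≈ 16.76

Step 2: From BR = 2, RW = 15, and ∠BRW = 45°, by the law of cosines:
  BW² = BR² + RW² - 2·BR·RW·cos(45°) = 4 + 225 - 42.43 = 186.6
  BW ≈ 13.66

Step 3: From QW = 5, WC = 15, and ∠QWC = 45°, by the law of cosines:
  QC² = QW² + WC² - 2·QW·WC·cos(45°) = 25 + 225 - 106.1 = 143.9
  QC ≈ 12

Step 4: From RB = 2, RT = 14, BT = 15, by the inverse law of cosines:
  cos(∠BRT) = (RB² + RT² - BT²) / (2·RB·RT)
  ∠BRT = 116.51°

Step 5: From TB = 15, TR = 14, BR = 2, by the inverse law of cosines:
  cos(∠BTR) = (TB² + TR² - BR²) / (2·TB·TR)
  ∠BTR = 6.85°

Step 6: From BR = 2, BT = 15, RT = 14, by the inverse law of cosines:
  cos(∠RBT) = (BR² + BT² - RT²) / (2·BR·BT)
  ∠RBT = 56.63°

Step 7: From RB = 2, RP = 16.76, BP = 15, by the inverse law of cosines:
  cos(∠BRP) = (RB² + RP² - BP²) / (2·RB·RP)
  ∠BRP = 26.58°

Step 8: From BR = 2, BW = 13.66, RW = 15, by the inverse law of cosines:
  cos(∠RBW) = (BR² + BW² - RW²) / (2·BR·BW)
  ∠RBW = 129.06°

Step 9: From WB = 13.66, WR = 15, BR = 2, by the inverse law of cosines:
  cos(∠BWR) = (WB² + WR² - BR²) / (2·WB·WR)
  ∠BWR = 5.94°

Step 10: From PB = 15, PR = 16.76, BR = 2, by the inverse law of cosines:
  cos(∠BPR) = (PB² + PR² - BR²) / (2·PB·PR)
  ∠BPR = 3.42°

Step 11: From QC = 12, QW = 5, CW = 15, by the inverse law of cosines:
  cos(∠CQW) = (QC² + QW² - CW²) / (2·QC·QW)
  ∠CQW = 117.86°

Step 12: From CQ = 12, CW = 15, QW = 5, by the inverse law of cosines:
  cos(∠QCW) = (CQ² + CW² - QW²) / (2·CQ·CW)
  ∠QCW = 17.14°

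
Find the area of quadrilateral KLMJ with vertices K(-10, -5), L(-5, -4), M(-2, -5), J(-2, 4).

The Shoelace formula works by pairing each vertex with the next (cycling back to the first).
For each pair, compute x_i*y_(i+1) - x_(i+1)*y_i:
  (-10*-4 - -5*-5) = 15
  (-5*-5 - -2*-4) = 17
  (-2*4 - -2*-5) = -18
  (-2*-5 - -10*4) = 50
Taking half the absolute value of the total: Area = (1/2)(64) = 32.

32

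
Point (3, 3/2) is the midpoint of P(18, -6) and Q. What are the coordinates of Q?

Using the midpoint formula: M = ((x1 + x2)/2, (y1 + y2)/2)
We know M = (3, 3/2) and P = (18, -6)
For x: 3 = (18 + x2)/2, so x2 = 2*3 - 18 = -12
For y: 3/2 = (-6 + y2)/2, so y2 = 2*3/2 - -6 = 9
Q = (-12, 9)

(-12, 9)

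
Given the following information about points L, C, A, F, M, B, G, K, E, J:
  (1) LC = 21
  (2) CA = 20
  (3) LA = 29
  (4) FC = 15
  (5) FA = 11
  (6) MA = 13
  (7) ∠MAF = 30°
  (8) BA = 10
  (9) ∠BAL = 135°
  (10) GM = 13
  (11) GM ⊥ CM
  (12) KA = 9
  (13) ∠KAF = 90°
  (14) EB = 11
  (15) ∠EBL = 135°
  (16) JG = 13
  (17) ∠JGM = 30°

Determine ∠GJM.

Step 1: By the law of cosines on triangle JGM: JM² = 13² + 13² − 2·13·13·cos(30°) = 45.28, so JM ≈ 6.73.
Step 2: By the inverse law of cosines on triangle GJM: cos(∠GJM) = (13² + 6.73² − 13²) / (2·13·6.73) = 45.28/174.96 = 0.2588, so ∠GJM = 75°.

Therefore, the measure of angle ∠GJM = 75°.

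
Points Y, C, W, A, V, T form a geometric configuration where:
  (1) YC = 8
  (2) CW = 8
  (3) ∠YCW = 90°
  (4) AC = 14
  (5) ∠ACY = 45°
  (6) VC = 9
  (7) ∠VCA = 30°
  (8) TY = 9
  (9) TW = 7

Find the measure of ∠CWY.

Step 1: By the law of cosines on triangle WCY: WY² = 8² + 8² − 2·8·8·cos(90°) = 128, so WY = 8·√2.
Step 2: By the inverse law of cosines on triangle CWY: cos(∠CWY) = (8² + (8·√2)² − 8²) / (2·8·8·√2) = 128/181.02 = 0.7071, so ∠CWY = 45°.

Therefore, the measure of angle ∠CWY = 45°.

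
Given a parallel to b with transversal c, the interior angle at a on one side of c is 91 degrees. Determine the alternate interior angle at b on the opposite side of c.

Alternate interior angles are equal: 91 degrees.

91 degrees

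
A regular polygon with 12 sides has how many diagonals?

The number of diagonals in an n-gon is n(n - 3)/2.
For n = 12: 12(12 - 3)/2 = 12 × 9 / 2 = 54.

54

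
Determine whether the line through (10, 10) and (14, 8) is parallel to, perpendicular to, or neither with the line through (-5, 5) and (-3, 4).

Slope of line 1: m1 = (8 - 10)/(14 - 10) = -2/4 = -1/2
Slope of line 2: m2 = (4 - 5)/(-3 - -5) = -1/2 = -1/2
m1 = m2, so the lines are parallel.

Parallel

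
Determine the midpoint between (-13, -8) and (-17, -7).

The midpoint is the point halfway along the segment.
Move half the horizontal distance: -13 + (-17 - -13)/2 = -13 + -4/2 = -15
Move half the vertical distance: -8 + (-7 - -8)/2 = -8 + 1/2 = -15/2
Midpoint = (-15, -15/2)

(-15, -15/2)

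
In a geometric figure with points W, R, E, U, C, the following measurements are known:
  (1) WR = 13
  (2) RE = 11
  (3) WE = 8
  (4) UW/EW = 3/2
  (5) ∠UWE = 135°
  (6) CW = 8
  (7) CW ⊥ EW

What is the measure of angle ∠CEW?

Step 1: By the law of cosines on triangle EWC: EC² = 8² + 8² − 2·8·8·cos(90°) = 128, so EC = 8·√2.
Step 2: By the inverse law of cosines on triangle CEW: cos(∠CEW) = ((8·√2)² + 8² − 8²) / (2·8·√2·8) = 128/181.02 = 0.7071, so ∠CEW = 45°.

Therefore, the measure of angle ∠CEW = 45°.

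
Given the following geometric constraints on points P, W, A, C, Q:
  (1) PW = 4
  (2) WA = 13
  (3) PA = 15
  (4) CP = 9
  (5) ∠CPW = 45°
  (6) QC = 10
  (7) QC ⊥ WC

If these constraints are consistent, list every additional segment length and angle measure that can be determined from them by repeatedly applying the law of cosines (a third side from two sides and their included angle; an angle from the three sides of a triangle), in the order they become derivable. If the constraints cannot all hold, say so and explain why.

The constraints are consistent. Derivable facts, in order:
After 1 step:
- WC ≈ 6.79
- ∠APW = 53.13°
- ∠AWP = 112.62°
- ∠PAW = 14.25°
After 2 steps:
- WQ ≈ 12.09
- ∠CWP = 110.38°
- ∠PCW = 24.62°
After 3 steps:
- ∠CQW = 34.17°
- ∠CWQ = 55.83°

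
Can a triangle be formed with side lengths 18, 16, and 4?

Check all three triangle inequalities:
18 + 16 = 34 > 4 ✓
18 + 4 = 22 > 16 ✓
16 + 4 = 20 > 18 ✓
All conditions hold, so these sides form a valid triangle.

Yes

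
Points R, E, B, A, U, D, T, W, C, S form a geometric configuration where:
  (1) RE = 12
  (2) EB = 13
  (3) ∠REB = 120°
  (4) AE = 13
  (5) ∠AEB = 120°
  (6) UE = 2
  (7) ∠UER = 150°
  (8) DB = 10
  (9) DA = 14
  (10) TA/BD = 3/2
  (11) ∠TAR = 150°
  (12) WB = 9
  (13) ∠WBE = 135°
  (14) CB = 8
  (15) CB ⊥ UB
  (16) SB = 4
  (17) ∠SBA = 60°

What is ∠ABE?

Step 1: By the law of cosines on triangle BEA: BA² = 13² + 13² − 2·13·13·cos(120°) = 507, so BA = 13·√3.
Step 2: By the inverse law of cosines on triangle ABE: cos(∠ABE) = ((13·√3)² + 13² − 13²) / (2·13·√3·13) = 507/585.43 = 0.866, so ∠ABE = 30°.

Therefore, the measure of angle ∠ABE = 30°.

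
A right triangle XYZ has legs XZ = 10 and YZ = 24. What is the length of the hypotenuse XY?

By the Pythagorean theorem: XY^2 = XZ^2 + YZ^2
XY^2 = 10^2 + 24^2 = 100 + 576 = 676
XY = sqrt(676) = 26

26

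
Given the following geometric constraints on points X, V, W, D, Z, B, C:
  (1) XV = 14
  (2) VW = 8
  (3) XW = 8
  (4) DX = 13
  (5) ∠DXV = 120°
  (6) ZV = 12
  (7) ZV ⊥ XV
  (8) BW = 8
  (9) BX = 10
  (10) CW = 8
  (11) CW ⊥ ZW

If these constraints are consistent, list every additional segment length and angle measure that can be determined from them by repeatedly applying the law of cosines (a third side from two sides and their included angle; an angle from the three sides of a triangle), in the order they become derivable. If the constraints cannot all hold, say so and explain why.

The constraints are consistent. Derivable facts, in order:
After 1 step:
- VD ≈ 23.39
- XZ = 2·√85
- ∠BWX = 77.36°
- ∠BXW = 51.32°
- ∠VWX = 122.09°
- ∠VXW = 28.96°
- ∠WBX = 51.32°
- ∠WVX = 28.96°
After 2 steps:
- ∠DVX = 28.78°
- ∠VDX = 31.22°
- ∠VXZ = 40.6°
- ∠VZX = 49.4°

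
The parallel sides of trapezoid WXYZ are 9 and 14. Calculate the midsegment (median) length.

midsegment = (9 + 14) / 2 = 23 / 2 = 23/2

23/2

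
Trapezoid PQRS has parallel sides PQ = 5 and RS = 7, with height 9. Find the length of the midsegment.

The midsegment of a trapezoid = (base1 + base2) / 2
midsegment = (5 + 7) / 2
midsegment = 12 / 2
midsegment = 6

6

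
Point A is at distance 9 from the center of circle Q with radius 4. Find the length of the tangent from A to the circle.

Let T be the point of tangency. Then QT ⊥ AT (radius ⊥ tangent).
In right triangle QTA: QA² = QT² + AT²
9² = 4² + AT²
AT² = 65, AT = sqrt(65)

sqrt(65)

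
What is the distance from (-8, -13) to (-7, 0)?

d = sqrt((-7 - -8)^2 + (0 - -13)^2)
d = sqrt(1^2 + 13^2)
d = sqrt(1 + 169)
d = sqrt(170)

sqrt(170)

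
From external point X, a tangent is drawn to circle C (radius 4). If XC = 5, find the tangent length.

Let T be the point of tangency. Then CT ⊥ XT (radius ⊥ tangent).
In right triangle CTX: CX² = CT² + XT²
5² = 4² + XT²
XT² = 9, XT = 3

3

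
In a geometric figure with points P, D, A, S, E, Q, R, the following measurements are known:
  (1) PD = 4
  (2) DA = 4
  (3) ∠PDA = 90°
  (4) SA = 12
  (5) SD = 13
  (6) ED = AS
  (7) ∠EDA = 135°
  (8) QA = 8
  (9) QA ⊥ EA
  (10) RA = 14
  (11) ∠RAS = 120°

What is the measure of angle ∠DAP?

Step 1: By the law of cosines on triangle ADP: AP² = 4² + 4² − 2·4·4·cos(90°) = 32, so AP = 4·√2.
Step 2: By the inverse law of cosines on triangle DAP: cos(∠DAP) = (4² + (4·√2)² − 4²) / (2·4·4·√2) = 32/45.25 = 0.7071, so ∠DAP = 45°.

Therefore, the measure of angle ∠DAP = 45°.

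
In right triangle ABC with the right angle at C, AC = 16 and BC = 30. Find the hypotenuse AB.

AB = sqrt(16^2 + 30^2) = sqrt(1156) = 34

34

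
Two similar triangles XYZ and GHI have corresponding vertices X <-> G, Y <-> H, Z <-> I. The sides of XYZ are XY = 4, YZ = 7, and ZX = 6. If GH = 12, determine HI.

Similar triangles have proportional sides. Setting up the proportion:
GH / XY = HI / YZ
12 / 4 = HI / 7
HI = 7 * 12 / 4 = 21.

21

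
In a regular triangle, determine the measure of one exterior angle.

Each exterior angle of a regular n-gon is 360 / n.
For n = 3: 360 / 3 = 120 degrees.

120 degrees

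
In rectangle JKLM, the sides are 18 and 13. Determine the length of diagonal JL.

Using the Pythagorean theorem:
d² = 18² + 13² = 324 + 169 = 493
d = sqrt(493)

sqrt(493)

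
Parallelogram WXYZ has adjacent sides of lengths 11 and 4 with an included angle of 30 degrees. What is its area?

Area = a * b * sin(theta)
Area = 11 * 4 * sin(30 degrees)
Area = 44 * 1/2
Area = 22

22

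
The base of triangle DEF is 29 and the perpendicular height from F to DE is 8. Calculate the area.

Area = (1/2)(29)(8) = 116

116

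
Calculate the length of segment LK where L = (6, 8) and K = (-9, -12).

The horizontal distance is |-9 - 6| = 15 and the vertical distance is |-12 - 8| = 20.
By the Pythagorean theorem, d = sqrt(15^2 + 20^2) = sqrt(625) = 25.

25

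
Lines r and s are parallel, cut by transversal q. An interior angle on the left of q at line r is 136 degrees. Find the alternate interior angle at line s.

Alternate interior angles formed by parallel lines and a transversal are equal.
The given angle is 136 degrees.
The alternate interior angle = 136 degrees.

136 degrees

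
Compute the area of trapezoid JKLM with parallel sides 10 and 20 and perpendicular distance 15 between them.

A trapezoid's area equals the midsegment times the height.
The midsegment is (10 + 20) / 2 = 15.
Area = 15 * 15 = 225.

225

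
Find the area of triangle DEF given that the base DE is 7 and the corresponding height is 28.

Area = (1/2) * base * height
Area = (1/2) * 7 * 28
Area = 98

98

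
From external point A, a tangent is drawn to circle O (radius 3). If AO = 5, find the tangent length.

tangent = √(d² - r²) = √(5² - 3²) = √(25 - 9) = √16 = 4

4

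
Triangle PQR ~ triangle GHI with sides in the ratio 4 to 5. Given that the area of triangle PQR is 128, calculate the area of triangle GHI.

For similar figures, the area ratio equals the square of the side ratio.
Side ratio (PQR to GHI) = 4:5, so area ratio = 4^2:5^2 = 16:25.
If the area of PQR is 128, then the area of GHI = 128 * (25/16) = 200.

200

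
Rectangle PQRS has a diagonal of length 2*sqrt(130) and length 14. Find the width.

b = sqrt(d^2 - a^2) = sqrt(520 - 196) = sqrt(324) = 18

18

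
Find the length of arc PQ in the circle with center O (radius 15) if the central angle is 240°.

Arc length = 2π(15)(2/3) = 20*pi

20*pi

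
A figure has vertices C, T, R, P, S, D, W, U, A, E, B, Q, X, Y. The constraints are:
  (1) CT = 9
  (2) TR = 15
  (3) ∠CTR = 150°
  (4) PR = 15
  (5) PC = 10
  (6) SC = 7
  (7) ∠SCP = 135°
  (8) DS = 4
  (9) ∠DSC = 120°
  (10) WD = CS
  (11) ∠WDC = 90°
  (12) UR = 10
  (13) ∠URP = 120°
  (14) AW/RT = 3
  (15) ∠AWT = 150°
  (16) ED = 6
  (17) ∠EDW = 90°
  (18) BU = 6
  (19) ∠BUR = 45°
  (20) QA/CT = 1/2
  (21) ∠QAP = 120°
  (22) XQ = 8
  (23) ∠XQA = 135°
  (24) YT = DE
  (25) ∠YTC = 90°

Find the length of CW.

From the given relations: WD = CS = 7.
Step 1: By the law of cosines on triangle CSD: CD² = 7² + 4² − 2·7·4·cos(120°) = 93, so CD = √93.
Step 2: By the law of cosines on triangle CDW: CW² = √93² + 7² − 2·√93·7·cos(90°) = 142, so CW = √142.

Therefore, the length of CW = √142.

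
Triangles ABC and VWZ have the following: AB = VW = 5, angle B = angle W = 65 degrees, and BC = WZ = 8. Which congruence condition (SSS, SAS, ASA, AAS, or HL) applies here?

The given information matches SAS: Two pairs of corresponding sides and the included angle are equal (Side-Angle-Side).

SAS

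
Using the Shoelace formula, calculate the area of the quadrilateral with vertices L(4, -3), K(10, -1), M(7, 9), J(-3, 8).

The Shoelace formula works by pairing each vertex with the next (cycling back to the first).
For each pair, compute x_i*y_(i+1) - x_(i+1)*y_i:
  (4*-1 - 10*-3) = 26
  (10*9 - 7*-1) = 97
  (7*8 - -3*9) = 83
  (-3*-3 - 4*8) = -23
Taking half the absolute value of the total: Area = (1/2)(183) = 183/2.

183/2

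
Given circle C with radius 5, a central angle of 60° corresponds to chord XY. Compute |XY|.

Chord = 2(5) sin(30°) = 5

5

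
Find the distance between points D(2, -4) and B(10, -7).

d = sqrt((10 - 2)^2 + (-7 - -4)^2)
d = sqrt(8^2 + -3^2)
d = sqrt(64 + 9)
d = sqrt(73)

sqrt(73)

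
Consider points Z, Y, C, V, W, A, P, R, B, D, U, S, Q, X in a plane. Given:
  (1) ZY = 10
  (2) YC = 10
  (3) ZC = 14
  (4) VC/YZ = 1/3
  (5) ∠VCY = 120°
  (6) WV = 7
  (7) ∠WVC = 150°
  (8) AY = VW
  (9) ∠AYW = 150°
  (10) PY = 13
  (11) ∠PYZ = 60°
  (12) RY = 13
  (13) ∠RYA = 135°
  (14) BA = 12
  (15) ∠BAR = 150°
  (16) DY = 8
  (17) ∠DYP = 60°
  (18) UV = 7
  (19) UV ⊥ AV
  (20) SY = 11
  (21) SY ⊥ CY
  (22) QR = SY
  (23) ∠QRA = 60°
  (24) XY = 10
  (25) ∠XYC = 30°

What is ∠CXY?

Step 1: By the law of cosines on triangle XYC: XC² = 10² + 10² − 2·10·10·cos(30°) = 26.79, so XC ≈ 5.18.
Step 2: By the inverse law of cosines on triangle CXY: cos(∠CXY) = (5.18² + 10² − 10²) / (2·5.18·10) = 26.79/103.53 = 0.2588, so ∠CXY = 75°.

Therefore, the measure of angle ∠CXY = 75°.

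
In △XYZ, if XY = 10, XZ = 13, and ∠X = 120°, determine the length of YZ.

By the law of cosines: YZ^2 = XY^2 + XZ^2 - 2*XY*XZ*cos(X)
YZ^2 = 10^2 + 13^2 - 2*10*13*cos(120°)
YZ^2 = 100 + 169 - 260*(-1/2)
YZ^2 = 399
YZ = sqrt(399)

sqrt(399)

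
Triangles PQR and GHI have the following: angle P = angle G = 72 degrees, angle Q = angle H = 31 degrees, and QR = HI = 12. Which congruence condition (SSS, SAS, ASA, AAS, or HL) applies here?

The given information matches AAS: Two pairs of corresponding angles and a non-included side are equal (Angle-Angle-Side).

AAS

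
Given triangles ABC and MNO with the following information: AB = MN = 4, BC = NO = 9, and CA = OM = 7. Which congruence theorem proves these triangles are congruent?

The given information matches SSS: All three pairs of corresponding sides are equal (Side-Side-Side).

SSS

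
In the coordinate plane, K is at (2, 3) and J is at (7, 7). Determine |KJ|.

d = sqrt((7 - 2)^2 + (7 - 3)^2)
d = sqrt(5^2 + 4^2)
d = sqrt(25 + 16)
d = sqrt(41)

sqrt(41)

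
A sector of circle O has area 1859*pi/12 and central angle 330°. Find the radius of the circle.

r² = 360 × 1859*pi/12 / (π × 330) = 169, so r = 13.

13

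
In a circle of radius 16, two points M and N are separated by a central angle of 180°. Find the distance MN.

Drop a perpendicular from the center to the chord, bisecting both the chord and the central angle.
Each half-chord = r sin(θ/2) = 16 sin(90°).
The full chord = 2 × 16 × sin(90°) = 32.

32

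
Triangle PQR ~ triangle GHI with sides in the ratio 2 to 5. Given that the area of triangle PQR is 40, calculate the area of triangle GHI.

For similar figures, the area ratio equals the square of the side ratio.
Side ratio (PQR to GHI) = 2:5, so area ratio = 2^2:5^2 = 4:25.
If the area of PQR is 40, then the area of GHI = 40 * (25/4) = 250.

250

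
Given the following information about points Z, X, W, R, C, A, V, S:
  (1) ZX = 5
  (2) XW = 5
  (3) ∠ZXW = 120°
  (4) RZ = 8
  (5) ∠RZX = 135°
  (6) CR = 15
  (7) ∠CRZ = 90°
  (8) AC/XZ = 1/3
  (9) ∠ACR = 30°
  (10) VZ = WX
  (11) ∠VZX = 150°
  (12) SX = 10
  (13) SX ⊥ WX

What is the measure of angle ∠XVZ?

From the given relations: VZ = WX = 5.
Step 1: By the law of cosines on triangle VZX: VX² = 5² + 5² − 2·5·5·cos(150°) = 93.3, so VX ≈ 9.66.
Step 2: By the inverse law of cosines on triangle XVZ: cos(∠XVZ) = (9.66² + 5² − 5²) / (2·9.66·5) = 93.3/96.59 = 0.9659, so ∠XVZ = 15°.

Therefore, the measure of angle ∠XVZ = 15°.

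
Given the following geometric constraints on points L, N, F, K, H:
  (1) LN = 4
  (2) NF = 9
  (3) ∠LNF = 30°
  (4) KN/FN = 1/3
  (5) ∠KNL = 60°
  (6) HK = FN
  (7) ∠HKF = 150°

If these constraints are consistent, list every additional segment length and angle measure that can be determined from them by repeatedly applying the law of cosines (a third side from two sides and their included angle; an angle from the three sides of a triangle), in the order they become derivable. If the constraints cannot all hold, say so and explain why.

The constraints are consistent. Derivable facts, in order:
After 1 step:
- LF ≈ 5.89
- LK = √13
After 2 steps:
- ∠FLN = 130.14°
- ∠KLN = 46.1°
- ∠LFN = 19.86°
- ∠LKN = 73.9°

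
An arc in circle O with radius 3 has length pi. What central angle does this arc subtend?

Arc length L = 2πr × θ/360, so θ = 360L / (2πr).
θ = 360 × pi / (2π × 3)
θ = 60°
θ = 60°

60°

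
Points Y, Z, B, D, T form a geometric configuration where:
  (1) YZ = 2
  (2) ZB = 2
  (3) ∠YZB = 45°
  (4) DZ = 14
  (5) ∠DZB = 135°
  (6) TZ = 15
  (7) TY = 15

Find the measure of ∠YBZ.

Step 1: By the law of cosines on triangle BZY: BY² = 2² + 2² − 2·2·2·cos(45°) = 2.34, so BY ≈ 1.53.
Step 2: By the inverse law of cosines on triangle YBZ: cos(∠YBZ) = (1.53² + 2² − 2²) / (2·1.53·2) = 2.34/6.12 = 0.3827, so ∠YBZ = 67.5°.

Therefore, the measure of angle ∠YBZ = 67.5°.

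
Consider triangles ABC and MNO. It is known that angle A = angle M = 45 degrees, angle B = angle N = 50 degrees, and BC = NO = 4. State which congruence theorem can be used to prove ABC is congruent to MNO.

Consider the given information: angle A = angle M = 45 degrees, angle B = angle N = 50 degrees, and BC = NO = 4
This is not SAS or HL: SAS requires two sides and the included angle between them. HL only applies to right triangles with matching hypotenuse and leg.
The correct criterion is AAS. Two pairs of corresponding angles and a non-included side are equal (Angle-Angle-Side).

AAS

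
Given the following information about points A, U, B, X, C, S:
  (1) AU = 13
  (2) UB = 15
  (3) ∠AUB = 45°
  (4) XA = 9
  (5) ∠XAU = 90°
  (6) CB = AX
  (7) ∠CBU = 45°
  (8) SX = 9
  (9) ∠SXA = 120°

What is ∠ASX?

Step 1: By the law of cosines on triangle SXA: SA² = 9² + 9² − 2·9·9·cos(120°) = 243, so SA = 9·√3.
Step 2: By the inverse law of cosines on triangle ASX: cos(∠ASX) = ((9·√3)² + 9² − 9²) / (2·9·√3·9) = 243/280.59 = 0.866, so ∠ASX = 30°.

Therefore, the measure of angle ∠ASX = 30°.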